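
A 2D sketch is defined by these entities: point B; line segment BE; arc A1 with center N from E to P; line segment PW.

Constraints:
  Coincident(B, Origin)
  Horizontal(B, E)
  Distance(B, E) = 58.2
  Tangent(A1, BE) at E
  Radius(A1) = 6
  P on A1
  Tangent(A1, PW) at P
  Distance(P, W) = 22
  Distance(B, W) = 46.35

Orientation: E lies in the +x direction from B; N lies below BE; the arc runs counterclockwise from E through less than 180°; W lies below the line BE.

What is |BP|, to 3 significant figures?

53.2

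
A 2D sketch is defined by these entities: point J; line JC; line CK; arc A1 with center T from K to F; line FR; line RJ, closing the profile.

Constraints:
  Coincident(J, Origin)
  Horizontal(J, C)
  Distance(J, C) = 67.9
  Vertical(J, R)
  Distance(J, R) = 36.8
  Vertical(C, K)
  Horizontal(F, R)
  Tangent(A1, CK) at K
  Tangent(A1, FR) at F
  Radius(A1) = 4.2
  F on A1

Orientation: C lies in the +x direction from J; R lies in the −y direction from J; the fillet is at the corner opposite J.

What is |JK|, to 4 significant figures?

75.32

The virtual corner opposite J is at (67.90, -36.80). A1 meets CK tangentially, so TK is at right angles to CK and since A1 is tangent to FR there, TF ⟂ FR, with radius 4.2, so the center T sits 4.2 in from both sides at T = (63.70, -32.60). That places the tangent points at K = (67.90, -32.60) on CK and F = (63.70, -36.80) on FR. Then |JK| = |K − J| = 75.32.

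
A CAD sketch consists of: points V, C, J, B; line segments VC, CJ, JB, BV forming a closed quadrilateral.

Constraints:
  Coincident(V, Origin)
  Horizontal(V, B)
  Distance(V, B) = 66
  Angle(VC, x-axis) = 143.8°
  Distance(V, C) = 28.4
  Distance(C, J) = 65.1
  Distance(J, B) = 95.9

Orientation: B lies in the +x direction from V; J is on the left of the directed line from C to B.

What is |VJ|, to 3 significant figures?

75.2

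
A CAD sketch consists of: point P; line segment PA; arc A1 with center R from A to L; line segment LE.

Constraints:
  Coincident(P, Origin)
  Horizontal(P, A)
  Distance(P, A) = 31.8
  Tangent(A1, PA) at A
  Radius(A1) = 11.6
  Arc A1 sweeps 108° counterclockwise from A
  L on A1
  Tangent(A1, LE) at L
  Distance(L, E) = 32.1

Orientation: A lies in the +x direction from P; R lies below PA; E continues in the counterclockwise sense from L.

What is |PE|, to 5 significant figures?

55.058

On A1, A sits at bearing 90° from R; a 108° counterclockwise sweep puts L at bearing 198°, so L = R + 11.6·(cos 198°, sin 198°) = (20.768, -15.185). Tangency of A1 to LE means the radius RL is perpendicular to LE, so LE runs along (−sin 198°, cos 198°); with |LE| = 32.1, E = (30.687, -45.714). Then |PE| = |E − P| = 55.058.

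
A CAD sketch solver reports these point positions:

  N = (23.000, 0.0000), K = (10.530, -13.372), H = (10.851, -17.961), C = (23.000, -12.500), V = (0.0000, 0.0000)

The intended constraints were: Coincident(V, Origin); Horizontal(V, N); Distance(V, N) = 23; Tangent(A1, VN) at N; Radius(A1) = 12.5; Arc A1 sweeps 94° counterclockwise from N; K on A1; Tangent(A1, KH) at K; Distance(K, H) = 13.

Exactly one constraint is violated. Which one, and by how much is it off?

Distance(K, H) = 13 — off by 8.40.

V = (0.00, 0.00) ✓; V.y = 0.00, N.y = 0.00 ✓; |VN| = 23.00 ✓; ∠(CN, NV) = 90.00° ✓; |CN| = 12.50 ✓; bearing(C→K) − bearing(C→N) = 94.00° ✓; |CK| = 12.50 ✓; ∠(CK, KH) = 90.00° ✓; |KH| = 4.600 ✗.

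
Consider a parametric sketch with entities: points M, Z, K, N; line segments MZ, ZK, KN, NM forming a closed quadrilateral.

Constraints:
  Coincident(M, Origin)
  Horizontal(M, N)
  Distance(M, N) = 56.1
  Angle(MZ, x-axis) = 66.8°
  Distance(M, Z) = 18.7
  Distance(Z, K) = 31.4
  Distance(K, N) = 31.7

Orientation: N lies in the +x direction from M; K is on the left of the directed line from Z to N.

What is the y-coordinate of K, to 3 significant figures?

25.7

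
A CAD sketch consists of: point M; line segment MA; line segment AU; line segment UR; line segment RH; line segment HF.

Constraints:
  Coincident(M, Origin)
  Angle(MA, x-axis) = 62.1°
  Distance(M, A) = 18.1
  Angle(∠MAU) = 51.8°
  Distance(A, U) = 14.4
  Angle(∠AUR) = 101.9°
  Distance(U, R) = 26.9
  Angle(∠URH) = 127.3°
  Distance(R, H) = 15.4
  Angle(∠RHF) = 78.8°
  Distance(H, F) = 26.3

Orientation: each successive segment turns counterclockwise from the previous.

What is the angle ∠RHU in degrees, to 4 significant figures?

34.02°

M is at the origin; MA runs at 62.1° with length 18.1, so A = (8.470, 16.00). ∠MAU = 51.8° gives AU at -169.7° from the x-axis; with |AU| = 14.4, U = (-5.698, 13.42). ∠AUR = 101.9° gives UR at -91.60° from the x-axis; with |UR| = 26.9, R = (-6.450, -13.47). ∠URH = 127.3° gives RH at -38.90° from the x-axis; with |RH| = 15.4, H = (5.535, -23.14). Then cos ∠RHU = HR·HU / (|HR||HU|), giving 34.02°.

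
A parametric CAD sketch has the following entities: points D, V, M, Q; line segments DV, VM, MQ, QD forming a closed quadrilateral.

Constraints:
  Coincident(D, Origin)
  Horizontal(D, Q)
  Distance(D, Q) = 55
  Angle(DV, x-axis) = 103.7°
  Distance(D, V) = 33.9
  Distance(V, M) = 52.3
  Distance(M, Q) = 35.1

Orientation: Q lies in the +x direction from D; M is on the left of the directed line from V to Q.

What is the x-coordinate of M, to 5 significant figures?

44.269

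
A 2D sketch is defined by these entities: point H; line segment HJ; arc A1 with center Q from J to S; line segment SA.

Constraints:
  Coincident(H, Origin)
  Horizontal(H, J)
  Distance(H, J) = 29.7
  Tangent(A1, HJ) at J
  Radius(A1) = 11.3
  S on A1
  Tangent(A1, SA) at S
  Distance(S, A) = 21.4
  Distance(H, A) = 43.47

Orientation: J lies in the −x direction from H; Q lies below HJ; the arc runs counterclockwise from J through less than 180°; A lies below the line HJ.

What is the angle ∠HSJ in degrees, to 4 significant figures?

38.60°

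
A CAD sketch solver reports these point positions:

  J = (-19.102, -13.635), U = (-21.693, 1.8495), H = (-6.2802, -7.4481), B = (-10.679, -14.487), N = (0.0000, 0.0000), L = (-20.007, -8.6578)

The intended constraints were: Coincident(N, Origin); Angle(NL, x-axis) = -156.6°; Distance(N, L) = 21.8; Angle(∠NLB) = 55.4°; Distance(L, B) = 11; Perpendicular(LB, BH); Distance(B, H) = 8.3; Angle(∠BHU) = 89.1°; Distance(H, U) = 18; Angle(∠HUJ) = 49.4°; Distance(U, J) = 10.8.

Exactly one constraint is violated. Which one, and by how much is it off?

Distance(U, J) = 10.8 — off by 4.90.

N = (0.00, 0.00) ✓; NL at -156.6° ✓; |NL| = 21.80 ✓; ∠NLB = 55.40° ✓; |LB| = 11.00 ✓; ∠(LB, BH) = 90.00° ✓; |BH| = 8.300 ✓; ∠BHU = 89.10° ✓; |HU| = 18.00 ✓; ∠HUJ = 49.40° ✓; |UJ| = 15.70 ✗.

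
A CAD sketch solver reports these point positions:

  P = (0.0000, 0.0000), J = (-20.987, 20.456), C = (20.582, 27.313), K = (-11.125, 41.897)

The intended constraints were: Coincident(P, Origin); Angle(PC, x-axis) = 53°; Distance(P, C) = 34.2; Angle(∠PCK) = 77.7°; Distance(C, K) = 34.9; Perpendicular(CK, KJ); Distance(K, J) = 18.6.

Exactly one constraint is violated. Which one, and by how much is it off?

Distance(K, J) = 18.6 — off by 5.00.

P = (0.00, 0.00) ✓; PC at 53.00° ✓; |PC| = 34.20 ✓; ∠PCK = 77.70° ✓; |CK| = 34.90 ✓; ∠(CK, KJ) = 90.00° ✓; |KJ| = 23.60 ✗.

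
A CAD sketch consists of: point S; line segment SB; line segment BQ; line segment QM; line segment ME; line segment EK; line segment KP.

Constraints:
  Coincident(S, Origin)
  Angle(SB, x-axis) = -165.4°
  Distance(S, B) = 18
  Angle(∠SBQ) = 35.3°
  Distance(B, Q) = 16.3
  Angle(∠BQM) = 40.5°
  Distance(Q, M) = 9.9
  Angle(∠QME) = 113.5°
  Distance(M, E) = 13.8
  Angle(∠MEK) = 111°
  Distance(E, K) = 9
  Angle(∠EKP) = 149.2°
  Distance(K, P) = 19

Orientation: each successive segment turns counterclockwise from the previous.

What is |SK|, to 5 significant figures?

25.847

S is at the origin; SB runs at -165.4° with length 18.0, so B = (-17.419, -4.5372). ∠SBQ = 35.3° gives BQ at -20.700° from the x-axis; with |BQ| = 16.3, Q = (-2.1710, -10.299). ∠BQM = 40.5° gives QM at 118.80° from the x-axis; with |QM| = 9.9, M = (-6.9404, -1.6235). ∠QME = 113.5° gives ME at -174.70° from the x-axis; with |ME| = 13.8, E = (-20.681, -2.8982). ∠MEK = 111.0° gives EK at -105.70° from the x-axis; with |EK| = 9.0, K = (-23.117, -11.562). Then |SK| = |K − S| = 25.847.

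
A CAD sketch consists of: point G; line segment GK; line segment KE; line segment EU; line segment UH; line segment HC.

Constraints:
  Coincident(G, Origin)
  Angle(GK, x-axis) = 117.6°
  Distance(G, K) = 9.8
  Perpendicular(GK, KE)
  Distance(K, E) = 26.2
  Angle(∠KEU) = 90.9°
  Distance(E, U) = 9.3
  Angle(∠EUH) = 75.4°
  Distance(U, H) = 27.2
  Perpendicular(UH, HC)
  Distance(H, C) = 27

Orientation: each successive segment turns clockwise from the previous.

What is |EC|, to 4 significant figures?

30.69

G is at the origin; GK runs at 117.6° with length 9.8, so K = (-4.540, 8.685). GK ⟂ KE, so KE runs at 27.60°; with |KE| = 26.2, E = (18.68, 20.82). ∠KEU = 90.9° gives EU at -61.50° from the x-axis; with |EU| = 9.3, U = (23.12, 12.65). ∠EUH = 75.4° gives UH at -166.1° from the x-axis; with |UH| = 27.2, H = (-3.288, 6.116). UH is perpendicular to HC, so HC runs at 103.9°; with |HC| = 27.0, C = (-9.774, 32.33). Then |EC| = |C − E| = 30.69.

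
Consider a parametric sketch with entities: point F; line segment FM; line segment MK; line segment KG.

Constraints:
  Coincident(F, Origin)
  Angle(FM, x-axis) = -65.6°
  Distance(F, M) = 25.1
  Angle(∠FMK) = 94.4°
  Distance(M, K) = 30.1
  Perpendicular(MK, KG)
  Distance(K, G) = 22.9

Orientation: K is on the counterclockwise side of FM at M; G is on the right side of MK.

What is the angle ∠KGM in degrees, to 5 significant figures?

52.736°

F is at the origin; FM runs at -65.6° with length 25.1, so M = 25.1·(cos -65.6°, sin -65.6°) = (10.369, -22.858). ∠FMK = 94.4°, so MK runs at -65.6° + (180° − 94.4°) = 20.000° from the x-axis; with |MK| = 30.1, K = M + 30.1·(cos 20.000°, sin 20.000°) = (38.654, -12.563). MK ⟂ KG; with |KG| = 22.9 on the right of MK, G = K + 22.9·(0.34202, -0.93969) = (46.486, -34.082). Then cos ∠KGM = GK·GM / (|GK||GM|), giving 52.736°.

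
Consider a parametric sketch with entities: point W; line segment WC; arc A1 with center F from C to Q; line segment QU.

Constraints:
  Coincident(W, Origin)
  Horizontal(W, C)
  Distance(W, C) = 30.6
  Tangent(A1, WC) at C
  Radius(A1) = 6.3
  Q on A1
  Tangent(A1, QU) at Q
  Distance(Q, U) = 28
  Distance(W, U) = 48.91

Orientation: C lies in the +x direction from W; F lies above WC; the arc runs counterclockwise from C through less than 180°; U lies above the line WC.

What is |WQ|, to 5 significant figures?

37.507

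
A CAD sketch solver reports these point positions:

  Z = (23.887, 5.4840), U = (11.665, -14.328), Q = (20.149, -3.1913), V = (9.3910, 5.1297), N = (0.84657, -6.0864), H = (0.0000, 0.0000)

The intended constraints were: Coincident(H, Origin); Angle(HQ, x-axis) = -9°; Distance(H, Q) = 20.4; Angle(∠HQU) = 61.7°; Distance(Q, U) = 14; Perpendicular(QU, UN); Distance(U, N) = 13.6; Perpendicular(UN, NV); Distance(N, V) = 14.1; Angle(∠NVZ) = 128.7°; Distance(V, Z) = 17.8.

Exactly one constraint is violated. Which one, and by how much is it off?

Distance(V, Z) = 17.8 — off by 3.30.

H = (0.00, 0.00) ✓; HQ at -9.000° ✓; |HQ| = 20.40 ✓; ∠HQU = 61.70° ✓; |QU| = 14.00 ✓; ∠(QU, UN) = 90.00° ✓; |UN| = 13.60 ✓; ∠(UN, NV) = 90.00° ✓; |NV| = 14.10 ✓; ∠NVZ = 128.7° ✓; |VZ| = 14.50 ✗.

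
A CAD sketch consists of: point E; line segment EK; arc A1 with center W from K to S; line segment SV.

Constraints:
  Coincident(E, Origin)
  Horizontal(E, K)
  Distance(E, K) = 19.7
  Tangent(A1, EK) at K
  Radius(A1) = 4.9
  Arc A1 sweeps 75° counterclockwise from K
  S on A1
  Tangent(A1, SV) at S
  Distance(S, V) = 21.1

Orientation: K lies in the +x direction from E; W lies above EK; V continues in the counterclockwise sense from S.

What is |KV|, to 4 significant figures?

26.09

E is at the origin; E and K share the same y with |EK| = 19.7 and K on the +x side, so K = (19.70, 0.000). A1 meets EK tangentially, so WK is at right angles to EK, so W = K + (0, 4.9) = (19.70, 4.900). On A1, K sits at bearing -90° from W; a 75° counterclockwise sweep puts S at bearing -15°, so S = W + 4.9·(cos -15°, sin -15°) = (24.43, 3.632). A1 meets SV tangentially, so WS is at right angles to SV, so SV runs along (−sin -15°, cos -15°); with |SV| = 21.1, V = (29.89, 24.01). Then |KV| = |V − K| = 26.09.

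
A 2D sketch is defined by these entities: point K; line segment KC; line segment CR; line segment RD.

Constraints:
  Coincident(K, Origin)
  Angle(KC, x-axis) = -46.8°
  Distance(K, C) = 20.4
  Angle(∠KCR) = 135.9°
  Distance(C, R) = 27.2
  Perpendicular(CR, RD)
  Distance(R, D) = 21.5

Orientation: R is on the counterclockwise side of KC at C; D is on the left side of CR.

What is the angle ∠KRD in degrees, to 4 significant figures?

71.26°

K is at the origin; KC runs at -46.8° with length 20.4, so C = 20.4·(cos -46.8°, sin -46.8°) = (13.96, -14.87). ∠KCR = 135.9°, so CR runs at -46.8° + (180° − 135.9°) = -2.700° from the x-axis; with |CR| = 27.2, R = C + 27.2·(cos -2.700°, sin -2.700°) = (41.13, -16.15). CR is perpendicular to RD; with |RD| = 21.5 on the left of CR, D = R + 21.5·(0.04711, 0.9989) = (42.15, 5.324). Then cos ∠KRD = RK·RD / (|RK||RD|), giving 71.26°.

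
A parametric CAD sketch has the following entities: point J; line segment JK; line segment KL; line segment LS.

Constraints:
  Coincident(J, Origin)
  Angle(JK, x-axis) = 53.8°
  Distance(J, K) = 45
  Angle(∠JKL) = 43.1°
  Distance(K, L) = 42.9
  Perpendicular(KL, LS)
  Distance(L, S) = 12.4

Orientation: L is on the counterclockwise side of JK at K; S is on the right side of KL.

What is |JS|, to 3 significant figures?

44.3

∠JKL = 43.1°, so KL runs at 53.8° + (180° − 43.1°) = 191° from the x-axis; with |KL| = 42.9, L = K + 42.9·(cos 191°, sin 191°) = (-15.6, 28.3). The perpendicularity gives LS at right angles to KL; with |LS| = 12.4 on the right of KL, S = L + 12.4·(-0.186, 0.983) = (-17.9, 40.5). Then |JS| = |S − J| = 44.3.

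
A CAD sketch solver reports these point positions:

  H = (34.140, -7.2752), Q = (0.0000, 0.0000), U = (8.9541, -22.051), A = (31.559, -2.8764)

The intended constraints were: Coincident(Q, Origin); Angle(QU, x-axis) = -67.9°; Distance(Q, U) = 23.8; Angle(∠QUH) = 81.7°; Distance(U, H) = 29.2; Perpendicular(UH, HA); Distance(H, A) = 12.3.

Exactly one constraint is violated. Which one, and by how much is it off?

Distance(H, A) = 12.3 — off by 7.20.

Q = (0.00, 0.00) ✓; QU at -67.90° ✓; |QU| = 23.80 ✓; ∠QUH = 81.70° ✓; |UH| = 29.20 ✓; ∠(UH, HA) = 90.00° ✓; |HA| = 5.100 ✗.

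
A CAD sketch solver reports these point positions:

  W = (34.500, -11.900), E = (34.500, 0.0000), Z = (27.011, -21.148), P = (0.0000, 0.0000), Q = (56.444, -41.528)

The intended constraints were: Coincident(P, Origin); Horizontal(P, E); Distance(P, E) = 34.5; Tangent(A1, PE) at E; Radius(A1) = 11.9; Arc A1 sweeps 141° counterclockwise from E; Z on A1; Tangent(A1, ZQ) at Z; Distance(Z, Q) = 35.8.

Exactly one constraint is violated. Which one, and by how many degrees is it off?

Tangent(A1, ZQ) at Z — off by 4.30°.

P = (0.00, 0.00) ✓; P.y = 0.00, E.y = 0.00 ✓; |PE| = 34.50 ✓; ∠(WE, EP) = 90.00° ✓; |WE| = 11.90 ✓; bearing(W→Z) − bearing(W→E) = 141.0° ✓; |WZ| = 11.90 ✓; ∠(WZ, ZQ) = 85.70° ✗; |ZQ| = 35.80 ✓.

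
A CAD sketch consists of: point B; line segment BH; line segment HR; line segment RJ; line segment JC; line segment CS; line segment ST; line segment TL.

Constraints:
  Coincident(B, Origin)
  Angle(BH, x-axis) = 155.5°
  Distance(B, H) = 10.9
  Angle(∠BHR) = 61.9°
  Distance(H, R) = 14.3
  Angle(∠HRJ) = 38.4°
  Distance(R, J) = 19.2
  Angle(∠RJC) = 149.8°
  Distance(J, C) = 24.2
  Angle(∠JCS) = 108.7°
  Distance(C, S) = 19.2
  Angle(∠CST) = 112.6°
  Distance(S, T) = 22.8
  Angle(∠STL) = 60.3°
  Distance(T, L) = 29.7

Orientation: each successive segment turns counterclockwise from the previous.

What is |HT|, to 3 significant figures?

26.6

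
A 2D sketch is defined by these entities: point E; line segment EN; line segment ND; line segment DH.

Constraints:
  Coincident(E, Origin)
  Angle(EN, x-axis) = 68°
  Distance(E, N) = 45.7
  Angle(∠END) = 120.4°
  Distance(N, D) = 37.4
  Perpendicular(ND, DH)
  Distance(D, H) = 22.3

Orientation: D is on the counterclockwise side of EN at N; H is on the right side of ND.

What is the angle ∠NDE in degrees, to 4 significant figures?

33.07°

E is at the origin; EN runs at 68.0° with length 45.7, so N = 45.7·(cos 68.0°, sin 68.0°) = (17.12, 42.37). ∠END = 120.4°, so ND runs at 68.0° + (180° − 120.4°) = 127.6° from the x-axis; with |ND| = 37.4, D = N + 37.4·(cos 127.6°, sin 127.6°) = (-5.700, 72.00). Then cos ∠NDE = DN·DE / (|DN||DE|), giving 33.07°.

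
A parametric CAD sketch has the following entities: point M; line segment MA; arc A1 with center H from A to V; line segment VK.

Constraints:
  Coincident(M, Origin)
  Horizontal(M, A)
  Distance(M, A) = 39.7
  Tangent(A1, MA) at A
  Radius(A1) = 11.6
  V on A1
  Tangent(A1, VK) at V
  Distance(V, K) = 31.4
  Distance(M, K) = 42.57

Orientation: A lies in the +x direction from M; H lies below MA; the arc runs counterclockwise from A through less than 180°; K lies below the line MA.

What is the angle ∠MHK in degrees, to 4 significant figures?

68.41°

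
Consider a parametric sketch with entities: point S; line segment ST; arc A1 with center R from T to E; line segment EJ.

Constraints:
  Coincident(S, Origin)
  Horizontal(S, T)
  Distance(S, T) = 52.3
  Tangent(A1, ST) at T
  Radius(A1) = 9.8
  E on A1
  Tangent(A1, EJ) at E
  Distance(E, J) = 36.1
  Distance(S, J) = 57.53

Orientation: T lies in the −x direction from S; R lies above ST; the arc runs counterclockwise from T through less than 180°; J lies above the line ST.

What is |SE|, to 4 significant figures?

43.42

S is at the origin; ST is horizontal with |ST| = 52.3 and T on the −x side, so T = (-52.30, 0.000). Tangency of A1 to ST means the radius RT is perpendicular to ST, so R = T + (0, 9.8) = (-52.30, 9.800). Since RE ⟂ EJ (tangency), |RJ| = √(9.8² + 36.1²) = 37.41 regardless of where E sits on A1. So J lies on both circle(S, 57.53) and circle(R, 37.41); the above-ST intersection is J = (-37.09, 43.98). E is the foot of the tangent from J: E = (-42.62, 8.301).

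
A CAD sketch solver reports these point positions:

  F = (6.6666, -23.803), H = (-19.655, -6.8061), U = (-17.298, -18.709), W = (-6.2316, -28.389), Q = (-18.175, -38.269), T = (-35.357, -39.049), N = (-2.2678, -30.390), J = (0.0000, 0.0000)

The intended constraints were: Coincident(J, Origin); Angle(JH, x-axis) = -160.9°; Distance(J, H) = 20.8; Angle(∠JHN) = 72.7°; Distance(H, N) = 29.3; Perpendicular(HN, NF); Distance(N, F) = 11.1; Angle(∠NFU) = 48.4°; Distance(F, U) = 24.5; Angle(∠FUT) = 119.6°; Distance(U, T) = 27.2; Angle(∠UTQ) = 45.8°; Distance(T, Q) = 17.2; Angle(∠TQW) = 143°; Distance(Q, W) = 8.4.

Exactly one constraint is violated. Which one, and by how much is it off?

Distance(Q, W) = 8.4 — off by 7.10.

J = (0.00, 0.00) ✓; JH at -160.9° ✓; |JH| = 20.80 ✓; ∠JHN = 72.70° ✓; |HN| = 29.30 ✓; ∠(HN, NF) = 90.00° ✓; |NF| = 11.10 ✓; ∠NFU = 48.40° ✓; |FU| = 24.50 ✓; ∠FUT = 119.6° ✓; |UT| = 27.20 ✓; ∠UTQ = 45.80° ✓; |TQ| = 17.20 ✓; ∠TQW = 143.0° ✓; |QW| = 15.50 ✗.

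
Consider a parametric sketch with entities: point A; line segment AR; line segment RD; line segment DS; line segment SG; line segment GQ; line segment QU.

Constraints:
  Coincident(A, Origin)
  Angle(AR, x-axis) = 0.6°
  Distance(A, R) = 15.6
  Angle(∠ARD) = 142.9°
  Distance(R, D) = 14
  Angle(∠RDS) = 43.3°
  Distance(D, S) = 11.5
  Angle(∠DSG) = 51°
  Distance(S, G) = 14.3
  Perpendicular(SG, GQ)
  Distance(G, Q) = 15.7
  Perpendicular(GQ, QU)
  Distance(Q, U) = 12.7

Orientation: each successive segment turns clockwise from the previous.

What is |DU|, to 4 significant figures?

8.804

A is at the origin; AR runs at 0.6° with length 15.6, so R = (15.60, 0.1634). ∠ARD = 142.9° gives RD at -36.50° from the x-axis; with |RD| = 14.0, D = (26.85, -8.164). ∠RDS = 43.3° gives DS at -173.2° from the x-axis; with |DS| = 11.5, S = (15.43, -9.526). ∠DSG = 51.0° gives SG at 57.80° from the x-axis; with |SG| = 14.3, G = (23.05, 2.575). The perpendicularity gives GQ at right angles to SG, so GQ runs at -32.20°; with |GQ| = 15.7, Q = (36.34, -5.791). The perpendicularity gives QU at right angles to GQ, so QU runs at -122.2°; with |QU| = 12.7, U = (29.57, -16.54). Then |DU| = |U − D| = 8.804.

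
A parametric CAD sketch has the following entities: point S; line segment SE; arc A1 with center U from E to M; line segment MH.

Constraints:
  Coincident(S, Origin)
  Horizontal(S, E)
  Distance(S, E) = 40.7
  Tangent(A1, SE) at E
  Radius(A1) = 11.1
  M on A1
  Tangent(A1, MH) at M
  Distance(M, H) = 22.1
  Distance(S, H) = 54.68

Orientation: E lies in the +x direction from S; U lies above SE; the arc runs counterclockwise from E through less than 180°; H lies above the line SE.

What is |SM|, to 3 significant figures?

53.2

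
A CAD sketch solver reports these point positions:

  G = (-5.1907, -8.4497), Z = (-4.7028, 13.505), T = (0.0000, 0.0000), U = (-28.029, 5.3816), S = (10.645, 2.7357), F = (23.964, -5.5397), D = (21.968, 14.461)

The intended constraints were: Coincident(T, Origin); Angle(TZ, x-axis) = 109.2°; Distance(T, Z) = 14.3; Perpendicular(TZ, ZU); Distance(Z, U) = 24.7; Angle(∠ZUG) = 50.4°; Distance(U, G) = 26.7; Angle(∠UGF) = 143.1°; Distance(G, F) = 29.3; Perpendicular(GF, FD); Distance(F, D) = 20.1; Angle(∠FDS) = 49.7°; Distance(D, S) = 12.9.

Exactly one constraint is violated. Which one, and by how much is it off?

Distance(D, S) = 12.9 — off by 3.40.

T = (0.00, 0.00) ✓; TZ at 109.2° ✓; |TZ| = 14.30 ✓; ∠(TZ, ZU) = 90.00° ✓; |ZU| = 24.70 ✓; ∠ZUG = 50.40° ✓; |UG| = 26.70 ✓; ∠UGF = 143.1° ✓; |GF| = 29.30 ✓; ∠(GF, FD) = 90.00° ✓; |FD| = 20.10 ✓; ∠FDS = 49.70° ✓; |DS| = 16.30 ✗.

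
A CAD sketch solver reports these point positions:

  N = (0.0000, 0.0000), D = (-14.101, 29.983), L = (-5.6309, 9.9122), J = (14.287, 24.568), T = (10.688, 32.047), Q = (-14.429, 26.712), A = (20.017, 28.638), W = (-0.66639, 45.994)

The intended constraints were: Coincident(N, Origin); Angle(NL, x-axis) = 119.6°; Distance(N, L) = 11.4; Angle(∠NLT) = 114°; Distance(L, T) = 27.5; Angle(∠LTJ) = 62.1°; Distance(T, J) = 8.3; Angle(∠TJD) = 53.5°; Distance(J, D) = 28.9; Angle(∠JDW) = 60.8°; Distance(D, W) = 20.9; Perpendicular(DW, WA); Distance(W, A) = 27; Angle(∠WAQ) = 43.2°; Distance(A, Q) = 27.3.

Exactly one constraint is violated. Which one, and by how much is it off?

Distance(A, Q) = 27.3 — off by 7.20.

N = (0.00, 0.00) ✓; NL at 119.6° ✓; |NL| = 11.40 ✓; ∠NLT = 114.0° ✓; |LT| = 27.50 ✓; ∠LTJ = 62.10° ✓; |TJ| = 8.300 ✓; ∠TJD = 53.50° ✓; |JD| = 28.90 ✓; ∠JDW = 60.80° ✓; |DW| = 20.90 ✓; ∠(DW, WA) = 90.00° ✓; |WA| = 27.00 ✓; ∠WAQ = 43.20° ✓; |AQ| = 34.50 ✗.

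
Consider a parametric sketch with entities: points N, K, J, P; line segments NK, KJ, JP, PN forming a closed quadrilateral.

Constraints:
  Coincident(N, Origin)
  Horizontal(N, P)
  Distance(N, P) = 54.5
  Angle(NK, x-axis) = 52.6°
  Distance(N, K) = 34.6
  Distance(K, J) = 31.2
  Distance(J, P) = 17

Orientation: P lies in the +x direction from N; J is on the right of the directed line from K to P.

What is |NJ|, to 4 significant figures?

37.54

Checks: |KJ| = 31.20 ✓; |JP| = 17.00 ✓.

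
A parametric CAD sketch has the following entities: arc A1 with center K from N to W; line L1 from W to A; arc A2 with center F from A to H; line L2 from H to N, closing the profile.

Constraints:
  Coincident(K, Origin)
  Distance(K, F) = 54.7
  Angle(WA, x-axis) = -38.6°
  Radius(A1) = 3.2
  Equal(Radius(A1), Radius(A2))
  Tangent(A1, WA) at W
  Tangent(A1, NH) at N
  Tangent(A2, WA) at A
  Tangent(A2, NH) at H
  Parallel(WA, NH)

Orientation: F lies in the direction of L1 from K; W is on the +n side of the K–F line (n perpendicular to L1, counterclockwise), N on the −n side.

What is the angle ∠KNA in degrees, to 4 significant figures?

83.33°

The slot axis is L1's direction at -38.6°, so u = (cos -38.6°, sin -38.6°) = (0.7815, -0.6239) and n = (−sin -38.6°, cos -38.6°) = (0.6239, 0.7815). K is at the origin and F lies 54.7 along u from K, so F = 54.7·u = (42.75, -34.13). Tangency of A1 to both parallel lines with radius 3.2 puts W and N at K ± 3.2·n: W = (1.996, 2.501), N = (-1.996, -2.501). Equal radii place A and H the same way about F: A = F + 3.2·n = (44.75, -31.63), H = F − 3.2·n = (40.75, -36.63). Then cos ∠KNA = NK·NA / (|NK||NA|), giving 83.33°.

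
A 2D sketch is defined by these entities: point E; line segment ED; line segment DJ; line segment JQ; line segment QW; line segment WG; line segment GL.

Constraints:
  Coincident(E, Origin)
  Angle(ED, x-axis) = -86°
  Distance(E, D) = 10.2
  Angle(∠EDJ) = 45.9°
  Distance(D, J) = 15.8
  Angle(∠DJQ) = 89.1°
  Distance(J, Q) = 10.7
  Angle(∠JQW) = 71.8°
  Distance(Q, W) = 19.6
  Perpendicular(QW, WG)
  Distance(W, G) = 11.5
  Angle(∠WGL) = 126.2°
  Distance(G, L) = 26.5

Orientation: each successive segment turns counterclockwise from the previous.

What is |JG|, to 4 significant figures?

16.31

∠JQW = 71.8° gives QW at -112.8° from the x-axis; with |QW| = 19.6, W = (-4.407, -9.464). QW ⟂ WG, so WG runs at -22.80°; with |WG| = 11.5, G = (6.194, -13.92). Then |JG| = |G − J| = 16.31.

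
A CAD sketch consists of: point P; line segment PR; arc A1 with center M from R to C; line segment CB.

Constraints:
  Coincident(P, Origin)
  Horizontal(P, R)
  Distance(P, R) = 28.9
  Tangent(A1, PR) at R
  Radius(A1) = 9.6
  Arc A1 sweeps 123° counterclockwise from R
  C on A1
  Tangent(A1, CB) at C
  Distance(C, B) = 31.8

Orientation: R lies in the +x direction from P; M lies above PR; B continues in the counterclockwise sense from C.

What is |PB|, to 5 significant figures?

45.908

P is at the origin; P and R share the same y with |PR| = 28.9 and R on the +x side, so R = (28.900, 0.0000). Since A1 is tangent to PR there, MR ⟂ PR, so M = R + (0, 9.6) = (28.900, 9.6000). On A1, R sits at bearing -90° from M; a 123° counterclockwise sweep puts C at bearing 33°, so C = M + 9.6·(cos 33°, sin 33°) = (36.951, 14.829). Since A1 is tangent to CB there, MC ⟂ CB, so CB runs along (−sin 33°, cos 33°); with |CB| = 31.8, B = (19.632, 41.498). Then |PB| = |B − P| = 45.908.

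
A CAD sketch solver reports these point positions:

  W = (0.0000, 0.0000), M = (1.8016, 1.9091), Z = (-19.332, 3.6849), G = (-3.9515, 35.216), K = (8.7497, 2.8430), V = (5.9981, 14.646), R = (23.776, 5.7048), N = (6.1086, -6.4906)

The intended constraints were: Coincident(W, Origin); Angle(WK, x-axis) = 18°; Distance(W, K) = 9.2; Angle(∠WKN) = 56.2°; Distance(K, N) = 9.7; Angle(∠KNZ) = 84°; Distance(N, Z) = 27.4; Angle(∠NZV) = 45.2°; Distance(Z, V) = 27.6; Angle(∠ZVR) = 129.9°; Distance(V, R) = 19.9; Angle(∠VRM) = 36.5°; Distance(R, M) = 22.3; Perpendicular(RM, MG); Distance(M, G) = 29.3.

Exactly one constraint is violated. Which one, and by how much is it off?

Distance(M, G) = 29.3 — off by 4.50.

W = (0.00, 0.00) ✓; WK at 18.00° ✓; |WK| = 9.200 ✓; ∠WKN = 56.20° ✓; |KN| = 9.700 ✓; ∠KNZ = 84.00° ✓; |NZ| = 27.40 ✓; ∠NZV = 45.20° ✓; |ZV| = 27.60 ✓; ∠ZVR = 129.9° ✓; |VR| = 19.90 ✓; ∠VRM = 36.50° ✓; |RM| = 22.30 ✓; ∠(RM, MG) = 90.00° ✓; |MG| = 33.80 ✗.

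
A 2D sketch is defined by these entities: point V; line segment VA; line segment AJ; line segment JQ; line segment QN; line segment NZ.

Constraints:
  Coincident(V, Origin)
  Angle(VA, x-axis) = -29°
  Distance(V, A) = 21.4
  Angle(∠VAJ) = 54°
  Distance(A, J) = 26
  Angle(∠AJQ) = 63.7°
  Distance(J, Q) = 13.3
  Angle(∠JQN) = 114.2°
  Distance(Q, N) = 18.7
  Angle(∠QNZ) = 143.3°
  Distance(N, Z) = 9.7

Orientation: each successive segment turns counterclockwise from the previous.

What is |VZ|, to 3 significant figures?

22.3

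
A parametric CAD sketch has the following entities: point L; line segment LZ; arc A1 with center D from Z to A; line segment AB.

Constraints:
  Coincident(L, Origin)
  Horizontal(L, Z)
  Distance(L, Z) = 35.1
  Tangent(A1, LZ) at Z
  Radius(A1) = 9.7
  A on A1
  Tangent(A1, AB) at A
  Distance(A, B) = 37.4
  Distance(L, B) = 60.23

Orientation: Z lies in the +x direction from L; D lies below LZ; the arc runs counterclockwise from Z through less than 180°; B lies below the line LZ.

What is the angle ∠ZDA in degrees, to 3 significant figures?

106°

Checks: ∠(DZ, ZL) = 90.00° ✓; |DZ| = 9.700 ✓; |DA| = 9.700 ✓; ∠(DA, AB) = 90.00° ✓; |AB| = 37.40 ✓; |LB| = 60.23 ✓.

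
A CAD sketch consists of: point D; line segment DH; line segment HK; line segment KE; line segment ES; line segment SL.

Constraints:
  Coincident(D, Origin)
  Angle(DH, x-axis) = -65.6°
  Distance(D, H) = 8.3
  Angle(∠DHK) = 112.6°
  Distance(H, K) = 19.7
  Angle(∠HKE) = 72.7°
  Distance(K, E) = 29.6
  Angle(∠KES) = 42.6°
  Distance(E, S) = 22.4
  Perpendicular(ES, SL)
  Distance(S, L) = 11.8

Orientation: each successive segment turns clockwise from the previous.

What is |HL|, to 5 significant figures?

12.355

D is at the origin; DH runs at -65.6° with length 8.3, so H = (3.4288, -7.5587). ∠DHK = 112.6° gives HK at -133.00° from the x-axis; with |HK| = 19.7, K = (-10.007, -21.966). ∠HKE = 72.7° gives KE at 119.70° from the x-axis; with |KE| = 29.6, E = (-24.672, 3.7452). ∠KES = 42.6° gives ES at -17.700° from the x-axis; with |ES| = 22.4, S = (-3.3326, -3.0652). The perpendicularity gives SL at right angles to ES, so SL runs at -107.70°; with |SL| = 11.8, L = (-6.9202, -14.307). Then |HL| = |L − H| = 12.355.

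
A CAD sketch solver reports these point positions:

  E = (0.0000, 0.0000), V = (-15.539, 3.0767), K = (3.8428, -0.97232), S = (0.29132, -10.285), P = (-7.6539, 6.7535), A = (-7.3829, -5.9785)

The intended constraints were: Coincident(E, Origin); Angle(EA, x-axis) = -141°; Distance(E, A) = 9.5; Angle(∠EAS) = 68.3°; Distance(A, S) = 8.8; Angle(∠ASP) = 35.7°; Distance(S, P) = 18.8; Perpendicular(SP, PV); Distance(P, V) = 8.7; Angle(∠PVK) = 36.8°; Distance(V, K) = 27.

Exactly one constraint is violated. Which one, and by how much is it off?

Distance(V, K) = 27 — off by 7.20.

E = (0.00, 0.00) ✓; EA at -141.0° ✓; |EA| = 9.500 ✓; ∠EAS = 68.30° ✓; |AS| = 8.800 ✓; ∠ASP = 35.70° ✓; |SP| = 18.80 ✓; ∠(SP, PV) = 90.00° ✓; |PV| = 8.700 ✓; ∠PVK = 36.80° ✓; |VK| = 19.80 ✗.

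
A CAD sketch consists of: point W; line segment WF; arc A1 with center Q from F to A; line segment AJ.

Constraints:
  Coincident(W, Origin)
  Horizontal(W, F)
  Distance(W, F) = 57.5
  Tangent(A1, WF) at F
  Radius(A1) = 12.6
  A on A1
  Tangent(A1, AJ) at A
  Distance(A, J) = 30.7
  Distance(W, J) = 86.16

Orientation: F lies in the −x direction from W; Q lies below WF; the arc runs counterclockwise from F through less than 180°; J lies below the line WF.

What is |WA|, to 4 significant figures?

70.51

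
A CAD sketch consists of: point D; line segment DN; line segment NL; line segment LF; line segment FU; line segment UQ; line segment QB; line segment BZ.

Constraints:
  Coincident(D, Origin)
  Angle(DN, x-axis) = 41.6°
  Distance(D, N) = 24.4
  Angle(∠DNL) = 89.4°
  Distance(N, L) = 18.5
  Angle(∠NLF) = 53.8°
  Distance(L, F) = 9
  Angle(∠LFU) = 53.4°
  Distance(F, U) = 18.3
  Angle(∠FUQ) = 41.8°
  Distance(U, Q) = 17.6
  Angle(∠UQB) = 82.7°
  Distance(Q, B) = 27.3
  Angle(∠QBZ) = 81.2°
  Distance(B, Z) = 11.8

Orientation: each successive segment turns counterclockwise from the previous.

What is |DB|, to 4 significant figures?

7.025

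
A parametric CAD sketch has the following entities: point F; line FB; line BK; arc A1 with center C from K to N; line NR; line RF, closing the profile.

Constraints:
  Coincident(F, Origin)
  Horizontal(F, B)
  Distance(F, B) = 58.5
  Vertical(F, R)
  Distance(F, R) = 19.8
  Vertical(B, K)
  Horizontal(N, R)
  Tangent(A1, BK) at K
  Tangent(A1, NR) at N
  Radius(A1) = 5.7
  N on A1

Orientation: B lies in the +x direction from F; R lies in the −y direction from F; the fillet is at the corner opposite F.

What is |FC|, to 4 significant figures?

54.65

FR is vertical with |FR| = 19.8 and R on the −y side, so R = (0.000, -19.80). The virtual corner opposite F is at (58.50, -19.80). The tangent condition forces CK to be normal to BK and the tangent condition forces CN to be normal to NR, with radius 5.7, so the center C sits 5.7 in from both sides at C = (52.80, -14.10). Then |FC| = |C − F| = 54.65.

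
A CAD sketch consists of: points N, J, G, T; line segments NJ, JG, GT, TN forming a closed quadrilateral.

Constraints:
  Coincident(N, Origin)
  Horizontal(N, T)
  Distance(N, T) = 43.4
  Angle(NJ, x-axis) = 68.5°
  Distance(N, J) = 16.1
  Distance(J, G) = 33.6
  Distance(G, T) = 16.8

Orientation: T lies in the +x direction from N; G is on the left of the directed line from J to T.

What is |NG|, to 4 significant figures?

42.72

N is at the origin; NT is horizontal with |NT| = 43.4 and T in +x, so T = (43.4, 0). NJ runs at 68.5° with |NJ| = 16.1, so J = (5.901, 14.98). G is determined by |JG| = 33.6 and |GT| = 16.8 together: it lies at the intersection of circle(J, 33.6) and circle(T, 16.8). With |JT| = 40.38, the foot of the radical line on JT is 30.67 from J and the perpendicular offset is √(33.6² − 30.67²) = 13.71. Taking the left-of-JT solution: G = (39.47, 16.33).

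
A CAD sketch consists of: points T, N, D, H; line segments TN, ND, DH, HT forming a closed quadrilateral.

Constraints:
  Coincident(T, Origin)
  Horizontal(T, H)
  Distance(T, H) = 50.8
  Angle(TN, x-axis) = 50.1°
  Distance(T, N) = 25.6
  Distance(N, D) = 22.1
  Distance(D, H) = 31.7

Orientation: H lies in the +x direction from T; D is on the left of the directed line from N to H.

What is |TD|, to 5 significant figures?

46.413

T is at the origin; TH is horizontal with |TH| = 50.8 and H in +x, so H = (50.8, 0). TN runs at 50.1° with |TN| = 25.6, so N = (16.421, 19.639). D is determined by |ND| = 22.1 and |DH| = 31.7 together: it lies at the intersection of circle(N, 22.1) and circle(H, 31.7). With |NH| = 39.593, the foot of the radical line on NH is 13.274 from N and the perpendicular offset is √(22.1² − 13.274²) = 17.669. Taking the left-of-NH solution: D = (36.712, 28.397).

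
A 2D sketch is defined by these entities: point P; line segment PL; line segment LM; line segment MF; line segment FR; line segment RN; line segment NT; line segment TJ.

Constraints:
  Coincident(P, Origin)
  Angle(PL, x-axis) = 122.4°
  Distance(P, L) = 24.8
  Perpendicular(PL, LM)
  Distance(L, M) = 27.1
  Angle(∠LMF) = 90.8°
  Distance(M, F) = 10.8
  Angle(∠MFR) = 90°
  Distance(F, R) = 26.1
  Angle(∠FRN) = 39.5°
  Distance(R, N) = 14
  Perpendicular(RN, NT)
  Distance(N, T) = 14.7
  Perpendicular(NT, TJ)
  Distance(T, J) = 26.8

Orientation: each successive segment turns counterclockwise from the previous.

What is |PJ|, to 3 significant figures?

5.92

P is at the origin; PL runs at 122.4° with length 24.8, so L = (-13.3, 20.9). PL is perpendicular to LM, so LM runs at -148°; with |LM| = 27.1, M = (-36.2, 6.42). ∠LMF = 90.8° gives MF at -58.4° from the x-axis; with |MF| = 10.8, F = (-30.5, -2.78). ∠MFR = 90.0° gives FR at 31.6° from the x-axis; with |FR| = 26.1, R = (-8.28, 10.9). ∠FRN = 39.5° gives RN at 172° from the x-axis; with |RN| = 14.0, N = (-22.1, 12.8). RN ⟂ NT, so NT runs at -97.9°; with |NT| = 14.7, T = (-24.2, -1.74). The perpendicularity gives TJ at right angles to NT, so TJ runs at -7.90°; with |TJ| = 26.8, J = (2.38, -5.42). Then |PJ| = |J − P| = 5.92.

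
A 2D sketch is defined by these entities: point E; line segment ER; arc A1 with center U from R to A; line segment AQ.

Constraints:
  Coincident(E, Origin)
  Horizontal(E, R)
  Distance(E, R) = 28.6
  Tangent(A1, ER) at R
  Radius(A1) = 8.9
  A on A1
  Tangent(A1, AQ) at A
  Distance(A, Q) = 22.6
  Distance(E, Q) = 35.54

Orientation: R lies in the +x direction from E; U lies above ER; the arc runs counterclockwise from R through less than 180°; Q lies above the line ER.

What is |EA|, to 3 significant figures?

37.9

E is at the origin; E and R share the same y with |ER| = 28.6 and R on the +x side, so R = (28.6, 0.00). The tangent condition forces UR to be normal to ER, so U = R + (0, 8.9) = (28.6, 8.90). Since UA ⟂ AQ (tangency), |UQ| = √(8.9² + 22.6²) = 24.3 regardless of where A sits on A1. So Q lies on both circle(E, 35.54) and circle(U, 24.3); the above-ER intersection is Q = (17.9, 30.7). A is the foot of the tangent from Q: A = (34.6, 15.5).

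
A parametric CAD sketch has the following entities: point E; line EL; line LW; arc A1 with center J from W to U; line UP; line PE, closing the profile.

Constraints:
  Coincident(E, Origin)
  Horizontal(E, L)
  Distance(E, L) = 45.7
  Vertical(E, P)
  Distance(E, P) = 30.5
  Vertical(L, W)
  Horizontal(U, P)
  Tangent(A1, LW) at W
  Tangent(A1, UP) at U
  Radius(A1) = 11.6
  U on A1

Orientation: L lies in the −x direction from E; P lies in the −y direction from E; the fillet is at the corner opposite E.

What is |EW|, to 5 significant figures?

49.454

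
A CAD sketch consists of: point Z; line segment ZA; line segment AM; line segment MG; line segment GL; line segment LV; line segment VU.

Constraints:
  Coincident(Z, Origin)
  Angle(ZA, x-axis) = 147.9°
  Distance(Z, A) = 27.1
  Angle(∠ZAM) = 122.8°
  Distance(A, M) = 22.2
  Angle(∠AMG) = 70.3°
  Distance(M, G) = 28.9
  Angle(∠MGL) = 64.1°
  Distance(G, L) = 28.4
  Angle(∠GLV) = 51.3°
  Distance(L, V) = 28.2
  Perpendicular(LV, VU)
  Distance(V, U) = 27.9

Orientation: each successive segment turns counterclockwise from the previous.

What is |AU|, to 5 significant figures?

39.556

Z is at the origin; ZA runs at 147.9° with length 27.1, so A = (-22.957, 14.401). ∠ZAM = 122.8° gives AM at -154.90° from the x-axis; with |AM| = 22.2, M = (-43.061, 4.9837). ∠AMG = 70.3° gives MG at -45.200° from the x-axis; with |MG| = 28.9, G = (-22.697, -15.523). ∠MGL = 64.1° gives GL at 70.700° from the x-axis; with |GL| = 28.4, L = (-13.310, 11.281). ∠GLV = 51.3° gives LV at -160.60° from the x-axis; with |LV| = 28.2, V = (-39.909, 1.9141). LV is perpendicular to VU, so VU runs at -70.600°; with |VU| = 27.9, U = (-30.642, -24.402). Then |AU| = |U − A| = 39.556.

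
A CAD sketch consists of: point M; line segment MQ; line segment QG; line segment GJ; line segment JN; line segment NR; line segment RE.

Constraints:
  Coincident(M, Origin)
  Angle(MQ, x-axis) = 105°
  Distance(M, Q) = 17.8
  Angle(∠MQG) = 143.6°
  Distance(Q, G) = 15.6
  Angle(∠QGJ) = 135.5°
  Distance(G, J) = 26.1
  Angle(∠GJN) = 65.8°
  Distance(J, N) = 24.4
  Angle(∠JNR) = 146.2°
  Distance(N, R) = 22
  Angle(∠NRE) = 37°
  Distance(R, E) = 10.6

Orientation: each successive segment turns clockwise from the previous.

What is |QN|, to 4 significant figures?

29.48

M is at the origin; MQ runs at 105.0° with length 17.8, so Q = (-4.607, 17.19). ∠MQG = 143.6° gives QG at 68.60° from the x-axis; with |QG| = 15.6, G = (1.085, 31.72). ∠QGJ = 135.5° gives GJ at 24.10° from the x-axis; with |GJ| = 26.1, J = (24.91, 42.38). ∠GJN = 65.8° gives JN at -90.10° from the x-axis; with |JN| = 24.4, N = (24.87, 17.98). Then |QN| = |N − Q| = 29.48.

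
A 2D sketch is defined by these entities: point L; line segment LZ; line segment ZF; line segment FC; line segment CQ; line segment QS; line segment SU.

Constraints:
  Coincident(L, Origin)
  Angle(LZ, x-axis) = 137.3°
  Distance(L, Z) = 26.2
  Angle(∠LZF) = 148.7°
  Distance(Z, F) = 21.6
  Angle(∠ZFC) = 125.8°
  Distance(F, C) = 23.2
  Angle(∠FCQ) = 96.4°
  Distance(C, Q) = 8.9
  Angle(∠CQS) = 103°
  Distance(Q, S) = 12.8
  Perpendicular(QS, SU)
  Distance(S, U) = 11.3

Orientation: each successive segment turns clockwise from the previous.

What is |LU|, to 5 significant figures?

47.213

L is at the origin; LZ runs at 137.3° with length 26.2, so Z = (-19.255, 17.768). ∠LZF = 148.7° gives ZF at 106.00° from the x-axis; with |ZF| = 21.6, F = (-25.209, 38.531). ∠ZFC = 125.8° gives FC at 51.800° from the x-axis; with |FC| = 23.2, C = (-10.861, 56.763). ∠FCQ = 96.4° gives CQ at -31.800° from the x-axis; with |CQ| = 8.9, Q = (-3.2974, 52.073). ∠CQS = 103.0° gives QS at -108.80° from the x-axis; with |QS| = 12.8, S = (-7.4224, 39.956). QS ⟂ SU, so SU runs at 161.20°; with |SU| = 11.3, U = (-18.120, 43.598). Then |LU| = |U − L| = 47.213.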